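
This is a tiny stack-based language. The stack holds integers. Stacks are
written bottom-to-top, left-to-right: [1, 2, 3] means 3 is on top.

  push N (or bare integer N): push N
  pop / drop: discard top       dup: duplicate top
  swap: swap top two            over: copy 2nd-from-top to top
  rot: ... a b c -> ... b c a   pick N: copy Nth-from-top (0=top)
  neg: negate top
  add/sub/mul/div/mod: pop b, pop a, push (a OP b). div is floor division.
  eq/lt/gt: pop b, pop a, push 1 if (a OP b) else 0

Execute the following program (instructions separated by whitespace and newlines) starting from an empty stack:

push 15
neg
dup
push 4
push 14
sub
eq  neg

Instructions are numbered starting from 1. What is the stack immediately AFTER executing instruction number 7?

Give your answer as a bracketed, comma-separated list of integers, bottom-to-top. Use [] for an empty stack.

Answer: [-15, 0]

Derivation:
Step 1 ('push 15'): [15]
Step 2 ('neg'): [-15]
Step 3 ('dup'): [-15, -15]
Step 4 ('push 4'): [-15, -15, 4]
Step 5 ('push 14'): [-15, -15, 4, 14]
Step 6 ('sub'): [-15, -15, -10]
Step 7 ('eq'): [-15, 0]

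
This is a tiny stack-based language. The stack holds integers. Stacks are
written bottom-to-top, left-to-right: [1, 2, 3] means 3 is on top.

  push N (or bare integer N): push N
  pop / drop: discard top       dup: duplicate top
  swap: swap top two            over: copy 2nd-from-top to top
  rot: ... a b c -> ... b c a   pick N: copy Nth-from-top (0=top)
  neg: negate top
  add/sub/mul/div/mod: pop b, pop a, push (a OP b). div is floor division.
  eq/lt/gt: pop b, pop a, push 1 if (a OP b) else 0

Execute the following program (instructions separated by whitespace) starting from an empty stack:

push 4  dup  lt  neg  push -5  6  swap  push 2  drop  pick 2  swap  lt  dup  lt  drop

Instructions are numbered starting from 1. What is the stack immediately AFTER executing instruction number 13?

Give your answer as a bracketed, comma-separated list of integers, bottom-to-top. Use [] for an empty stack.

Answer: [0, 6, 0, 0]

Derivation:
Step 1 ('push 4'): [4]
Step 2 ('dup'): [4, 4]
Step 3 ('lt'): [0]
Step 4 ('neg'): [0]
Step 5 ('push -5'): [0, -5]
Step 6 ('6'): [0, -5, 6]
Step 7 ('swap'): [0, 6, -5]
Step 8 ('push 2'): [0, 6, -5, 2]
Step 9 ('drop'): [0, 6, -5]
Step 10 ('pick 2'): [0, 6, -5, 0]
Step 11 ('swap'): [0, 6, 0, -5]
Step 12 ('lt'): [0, 6, 0]
Step 13 ('dup'): [0, 6, 0, 0]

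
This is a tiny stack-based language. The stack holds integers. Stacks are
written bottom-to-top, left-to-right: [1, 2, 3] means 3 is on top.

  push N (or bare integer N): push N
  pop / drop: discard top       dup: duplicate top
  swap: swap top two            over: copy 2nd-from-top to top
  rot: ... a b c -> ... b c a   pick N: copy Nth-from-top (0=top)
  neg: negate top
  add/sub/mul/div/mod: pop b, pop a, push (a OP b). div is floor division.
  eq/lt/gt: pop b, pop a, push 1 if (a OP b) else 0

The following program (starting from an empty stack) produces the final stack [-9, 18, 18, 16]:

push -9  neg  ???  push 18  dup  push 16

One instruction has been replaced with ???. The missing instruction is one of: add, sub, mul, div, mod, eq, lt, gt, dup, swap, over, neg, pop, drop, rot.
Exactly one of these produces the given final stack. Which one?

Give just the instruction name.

Stack before ???: [9]
Stack after ???:  [-9]
The instruction that transforms [9] -> [-9] is: neg

Answer: neg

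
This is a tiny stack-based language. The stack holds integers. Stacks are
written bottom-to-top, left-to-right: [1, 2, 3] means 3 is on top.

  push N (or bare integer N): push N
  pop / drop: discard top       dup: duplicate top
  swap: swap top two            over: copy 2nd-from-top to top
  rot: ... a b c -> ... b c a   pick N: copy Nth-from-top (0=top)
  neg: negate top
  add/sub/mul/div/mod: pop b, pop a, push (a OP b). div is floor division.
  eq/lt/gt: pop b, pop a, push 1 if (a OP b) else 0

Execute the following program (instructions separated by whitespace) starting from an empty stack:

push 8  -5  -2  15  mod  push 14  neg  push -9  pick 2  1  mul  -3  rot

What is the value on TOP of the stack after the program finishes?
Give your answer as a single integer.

Answer: -9

Derivation:
After 'push 8': [8]
After 'push -5': [8, -5]
After 'push -2': [8, -5, -2]
After 'push 15': [8, -5, -2, 15]
After 'mod': [8, -5, 13]
After 'push 14': [8, -5, 13, 14]
After 'neg': [8, -5, 13, -14]
After 'push -9': [8, -5, 13, -14, -9]
After 'pick 2': [8, -5, 13, -14, -9, 13]
After 'push 1': [8, -5, 13, -14, -9, 13, 1]
After 'mul': [8, -5, 13, -14, -9, 13]
After 'push -3': [8, -5, 13, -14, -9, 13, -3]
After 'rot': [8, -5, 13, -14, 13, -3, -9]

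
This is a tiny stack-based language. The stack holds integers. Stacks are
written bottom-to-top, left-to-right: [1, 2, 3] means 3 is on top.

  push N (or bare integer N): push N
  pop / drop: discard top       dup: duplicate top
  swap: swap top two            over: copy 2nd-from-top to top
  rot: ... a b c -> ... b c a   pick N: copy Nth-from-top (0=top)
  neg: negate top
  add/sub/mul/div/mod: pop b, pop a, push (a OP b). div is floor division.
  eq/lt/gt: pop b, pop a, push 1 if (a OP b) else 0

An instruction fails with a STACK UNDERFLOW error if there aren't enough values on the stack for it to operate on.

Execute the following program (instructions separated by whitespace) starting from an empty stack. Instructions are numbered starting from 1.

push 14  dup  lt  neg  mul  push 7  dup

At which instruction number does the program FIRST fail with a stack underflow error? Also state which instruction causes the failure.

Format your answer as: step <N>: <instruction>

Answer: step 5: mul

Derivation:
Step 1 ('push 14'): stack = [14], depth = 1
Step 2 ('dup'): stack = [14, 14], depth = 2
Step 3 ('lt'): stack = [0], depth = 1
Step 4 ('neg'): stack = [0], depth = 1
Step 5 ('mul'): needs 2 value(s) but depth is 1 — STACK UNDERFLOW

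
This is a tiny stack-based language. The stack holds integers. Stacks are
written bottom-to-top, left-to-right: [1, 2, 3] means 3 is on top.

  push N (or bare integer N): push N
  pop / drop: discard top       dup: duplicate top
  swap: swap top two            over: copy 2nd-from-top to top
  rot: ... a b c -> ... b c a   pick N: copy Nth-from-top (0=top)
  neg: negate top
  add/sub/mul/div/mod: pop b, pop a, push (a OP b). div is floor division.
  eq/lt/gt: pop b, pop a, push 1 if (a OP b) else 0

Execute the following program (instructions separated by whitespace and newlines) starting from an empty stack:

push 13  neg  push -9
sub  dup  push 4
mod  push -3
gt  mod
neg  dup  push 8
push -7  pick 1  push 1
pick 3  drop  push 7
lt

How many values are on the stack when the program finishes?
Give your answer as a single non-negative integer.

Answer: 6

Derivation:
After 'push 13': stack = [13] (depth 1)
After 'neg': stack = [-13] (depth 1)
After 'push -9': stack = [-13, -9] (depth 2)
After 'sub': stack = [-4] (depth 1)
After 'dup': stack = [-4, -4] (depth 2)
After 'push 4': stack = [-4, -4, 4] (depth 3)
After 'mod': stack = [-4, 0] (depth 2)
After 'push -3': stack = [-4, 0, -3] (depth 3)
After 'gt': stack = [-4, 1] (depth 2)
After 'mod': stack = [0] (depth 1)
After 'neg': stack = [0] (depth 1)
After 'dup': stack = [0, 0] (depth 2)
After 'push 8': stack = [0, 0, 8] (depth 3)
After 'push -7': stack = [0, 0, 8, -7] (depth 4)
After 'pick 1': stack = [0, 0, 8, -7, 8] (depth 5)
After 'push 1': stack = [0, 0, 8, -7, 8, 1] (depth 6)
After 'pick 3': stack = [0, 0, 8, -7, 8, 1, 8] (depth 7)
After 'drop': stack = [0, 0, 8, -7, 8, 1] (depth 6)
After 'push 7': stack = [0, 0, 8, -7, 8, 1, 7] (depth 7)
After 'lt': stack = [0, 0, 8, -7, 8, 1] (depth 6)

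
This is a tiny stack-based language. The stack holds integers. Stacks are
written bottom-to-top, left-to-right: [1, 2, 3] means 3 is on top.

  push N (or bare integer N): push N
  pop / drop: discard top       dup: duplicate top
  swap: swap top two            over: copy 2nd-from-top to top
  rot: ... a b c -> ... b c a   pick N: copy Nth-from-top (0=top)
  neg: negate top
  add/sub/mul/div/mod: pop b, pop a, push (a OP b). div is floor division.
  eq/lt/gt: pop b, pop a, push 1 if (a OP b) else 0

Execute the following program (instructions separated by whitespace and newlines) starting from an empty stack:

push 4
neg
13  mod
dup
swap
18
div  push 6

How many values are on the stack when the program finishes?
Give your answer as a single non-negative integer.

Answer: 3

Derivation:
After 'push 4': stack = [4] (depth 1)
After 'neg': stack = [-4] (depth 1)
After 'push 13': stack = [-4, 13] (depth 2)
After 'mod': stack = [9] (depth 1)
After 'dup': stack = [9, 9] (depth 2)
After 'swap': stack = [9, 9] (depth 2)
After 'push 18': stack = [9, 9, 18] (depth 3)
After 'div': stack = [9, 0] (depth 2)
After 'push 6': stack = [9, 0, 6] (depth 3)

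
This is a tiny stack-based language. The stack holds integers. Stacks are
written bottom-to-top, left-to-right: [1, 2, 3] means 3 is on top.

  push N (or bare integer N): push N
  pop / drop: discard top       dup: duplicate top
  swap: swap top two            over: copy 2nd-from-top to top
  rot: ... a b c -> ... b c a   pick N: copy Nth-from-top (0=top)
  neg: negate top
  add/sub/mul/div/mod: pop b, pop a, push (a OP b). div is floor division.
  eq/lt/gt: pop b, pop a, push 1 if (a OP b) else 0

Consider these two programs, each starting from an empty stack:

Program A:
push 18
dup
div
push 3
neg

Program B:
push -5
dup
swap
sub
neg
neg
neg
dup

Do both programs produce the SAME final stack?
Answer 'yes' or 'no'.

Program A trace:
  After 'push 18': [18]
  After 'dup': [18, 18]
  After 'div': [1]
  After 'push 3': [1, 3]
  After 'neg': [1, -3]
Program A final stack: [1, -3]

Program B trace:
  After 'push -5': [-5]
  After 'dup': [-5, -5]
  After 'swap': [-5, -5]
  After 'sub': [0]
  After 'neg': [0]
  After 'neg': [0]
  After 'neg': [0]
  After 'dup': [0, 0]
Program B final stack: [0, 0]
Same: no

Answer: no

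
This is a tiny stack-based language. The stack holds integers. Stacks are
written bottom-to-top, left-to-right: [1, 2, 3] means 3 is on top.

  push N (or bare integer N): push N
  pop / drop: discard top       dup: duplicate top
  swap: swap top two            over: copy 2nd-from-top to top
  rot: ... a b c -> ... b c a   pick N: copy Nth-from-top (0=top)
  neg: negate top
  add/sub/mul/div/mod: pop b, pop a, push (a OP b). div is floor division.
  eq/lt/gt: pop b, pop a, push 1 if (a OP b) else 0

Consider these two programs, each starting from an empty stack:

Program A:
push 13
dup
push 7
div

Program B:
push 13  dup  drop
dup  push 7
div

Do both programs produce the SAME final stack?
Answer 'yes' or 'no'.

Program A trace:
  After 'push 13': [13]
  After 'dup': [13, 13]
  After 'push 7': [13, 13, 7]
  After 'div': [13, 1]
Program A final stack: [13, 1]

Program B trace:
  After 'push 13': [13]
  After 'dup': [13, 13]
  After 'drop': [13]
  After 'dup': [13, 13]
  After 'push 7': [13, 13, 7]
  After 'div': [13, 1]
Program B final stack: [13, 1]
Same: yes

Answer: yes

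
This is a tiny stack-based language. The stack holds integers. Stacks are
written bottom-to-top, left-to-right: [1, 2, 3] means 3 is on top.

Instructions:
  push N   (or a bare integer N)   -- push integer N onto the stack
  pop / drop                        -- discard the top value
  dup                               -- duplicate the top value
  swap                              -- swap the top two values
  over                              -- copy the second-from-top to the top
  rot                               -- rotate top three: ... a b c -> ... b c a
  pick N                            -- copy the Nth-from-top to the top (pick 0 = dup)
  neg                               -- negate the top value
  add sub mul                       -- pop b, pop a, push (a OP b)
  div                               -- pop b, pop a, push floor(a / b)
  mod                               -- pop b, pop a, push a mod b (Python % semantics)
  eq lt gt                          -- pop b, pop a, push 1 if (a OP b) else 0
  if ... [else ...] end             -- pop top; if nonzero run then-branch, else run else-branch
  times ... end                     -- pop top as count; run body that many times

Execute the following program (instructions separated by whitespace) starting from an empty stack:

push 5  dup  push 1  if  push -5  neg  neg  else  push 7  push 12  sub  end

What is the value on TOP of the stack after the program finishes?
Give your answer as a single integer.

After 'push 5': [5]
After 'dup': [5, 5]
After 'push 1': [5, 5, 1]
After 'if': [5, 5]
After 'push -5': [5, 5, -5]
After 'neg': [5, 5, 5]
After 'neg': [5, 5, -5]

Answer: -5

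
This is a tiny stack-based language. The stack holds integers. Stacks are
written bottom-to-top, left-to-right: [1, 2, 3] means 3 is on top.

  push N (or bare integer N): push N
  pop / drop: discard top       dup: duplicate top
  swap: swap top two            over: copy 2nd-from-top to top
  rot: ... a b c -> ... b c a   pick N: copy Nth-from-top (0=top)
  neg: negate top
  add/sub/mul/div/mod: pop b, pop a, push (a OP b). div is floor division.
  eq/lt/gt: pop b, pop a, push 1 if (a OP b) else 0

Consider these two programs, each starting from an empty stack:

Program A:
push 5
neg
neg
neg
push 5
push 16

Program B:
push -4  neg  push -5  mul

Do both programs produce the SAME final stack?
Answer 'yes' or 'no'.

Answer: no

Derivation:
Program A trace:
  After 'push 5': [5]
  After 'neg': [-5]
  After 'neg': [5]
  After 'neg': [-5]
  After 'push 5': [-5, 5]
  After 'push 16': [-5, 5, 16]
Program A final stack: [-5, 5, 16]

Program B trace:
  After 'push -4': [-4]
  After 'neg': [4]
  After 'push -5': [4, -5]
  After 'mul': [-20]
Program B final stack: [-20]
Same: no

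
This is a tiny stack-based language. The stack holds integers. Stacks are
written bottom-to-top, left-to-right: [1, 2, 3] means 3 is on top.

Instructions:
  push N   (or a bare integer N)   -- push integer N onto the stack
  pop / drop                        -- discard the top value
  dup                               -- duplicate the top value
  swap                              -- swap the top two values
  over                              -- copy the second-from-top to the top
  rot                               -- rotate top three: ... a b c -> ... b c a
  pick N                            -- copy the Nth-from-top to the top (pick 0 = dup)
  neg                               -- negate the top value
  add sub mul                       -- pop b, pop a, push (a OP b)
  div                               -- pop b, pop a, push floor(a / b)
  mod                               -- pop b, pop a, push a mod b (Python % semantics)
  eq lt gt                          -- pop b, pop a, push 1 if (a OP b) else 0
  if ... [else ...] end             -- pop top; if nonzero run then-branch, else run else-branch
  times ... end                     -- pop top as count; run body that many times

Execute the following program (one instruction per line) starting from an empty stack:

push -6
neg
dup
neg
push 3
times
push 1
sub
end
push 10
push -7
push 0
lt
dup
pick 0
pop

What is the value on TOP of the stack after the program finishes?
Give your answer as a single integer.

Answer: 1

Derivation:
After 'push -6': [-6]
After 'neg': [6]
After 'dup': [6, 6]
After 'neg': [6, -6]
After 'push 3': [6, -6, 3]
After 'times': [6, -6]
After 'push 1': [6, -6, 1]
After 'sub': [6, -7]
After 'push 1': [6, -7, 1]
After 'sub': [6, -8]
After 'push 1': [6, -8, 1]
After 'sub': [6, -9]
After 'push 10': [6, -9, 10]
After 'push -7': [6, -9, 10, -7]
After 'push 0': [6, -9, 10, -7, 0]
After 'lt': [6, -9, 10, 1]
After 'dup': [6, -9, 10, 1, 1]
After 'pick 0': [6, -9, 10, 1, 1, 1]
After 'pop': [6, -9, 10, 1, 1]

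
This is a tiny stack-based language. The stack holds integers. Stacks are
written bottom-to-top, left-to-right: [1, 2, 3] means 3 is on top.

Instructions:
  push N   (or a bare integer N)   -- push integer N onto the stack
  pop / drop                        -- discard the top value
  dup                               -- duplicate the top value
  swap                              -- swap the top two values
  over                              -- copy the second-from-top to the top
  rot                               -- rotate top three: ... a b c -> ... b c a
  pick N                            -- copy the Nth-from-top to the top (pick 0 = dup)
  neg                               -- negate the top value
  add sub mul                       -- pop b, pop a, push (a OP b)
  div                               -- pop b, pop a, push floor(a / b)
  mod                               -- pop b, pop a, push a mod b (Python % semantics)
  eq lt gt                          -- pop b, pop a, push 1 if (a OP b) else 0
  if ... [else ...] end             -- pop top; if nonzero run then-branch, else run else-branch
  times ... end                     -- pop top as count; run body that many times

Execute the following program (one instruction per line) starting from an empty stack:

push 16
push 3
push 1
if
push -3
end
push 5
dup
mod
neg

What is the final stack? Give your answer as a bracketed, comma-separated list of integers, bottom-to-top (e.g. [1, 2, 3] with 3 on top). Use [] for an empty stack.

After 'push 16': [16]
After 'push 3': [16, 3]
After 'push 1': [16, 3, 1]
After 'if': [16, 3]
After 'push -3': [16, 3, -3]
After 'push 5': [16, 3, -3, 5]
After 'dup': [16, 3, -3, 5, 5]
After 'mod': [16, 3, -3, 0]
After 'neg': [16, 3, -3, 0]

Answer: [16, 3, -3, 0]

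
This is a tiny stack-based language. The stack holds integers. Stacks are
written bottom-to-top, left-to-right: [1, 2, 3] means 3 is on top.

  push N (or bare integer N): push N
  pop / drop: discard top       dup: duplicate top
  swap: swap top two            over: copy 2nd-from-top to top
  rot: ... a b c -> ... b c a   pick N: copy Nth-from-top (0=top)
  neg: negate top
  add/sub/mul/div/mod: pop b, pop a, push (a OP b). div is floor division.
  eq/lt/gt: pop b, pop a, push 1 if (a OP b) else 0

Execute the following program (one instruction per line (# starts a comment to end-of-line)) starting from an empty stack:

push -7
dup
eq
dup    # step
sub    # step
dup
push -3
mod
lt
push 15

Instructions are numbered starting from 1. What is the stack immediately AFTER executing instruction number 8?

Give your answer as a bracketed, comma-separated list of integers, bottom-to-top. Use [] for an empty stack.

Answer: [0, 0]

Derivation:
Step 1 ('push -7'): [-7]
Step 2 ('dup'): [-7, -7]
Step 3 ('eq'): [1]
Step 4 ('dup'): [1, 1]
Step 5 ('sub'): [0]
Step 6 ('dup'): [0, 0]
Step 7 ('push -3'): [0, 0, -3]
Step 8 ('mod'): [0, 0]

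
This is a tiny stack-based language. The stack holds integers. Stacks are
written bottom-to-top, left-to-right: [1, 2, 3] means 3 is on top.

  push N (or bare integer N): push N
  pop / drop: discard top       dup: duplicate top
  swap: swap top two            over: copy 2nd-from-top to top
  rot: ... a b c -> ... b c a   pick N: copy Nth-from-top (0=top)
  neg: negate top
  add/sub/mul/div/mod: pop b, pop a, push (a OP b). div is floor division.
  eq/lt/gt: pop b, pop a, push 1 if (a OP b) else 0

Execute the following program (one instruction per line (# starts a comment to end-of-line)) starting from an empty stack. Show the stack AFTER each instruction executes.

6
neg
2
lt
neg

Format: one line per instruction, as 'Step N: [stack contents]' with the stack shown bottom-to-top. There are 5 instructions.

Step 1: [6]
Step 2: [-6]
Step 3: [-6, 2]
Step 4: [1]
Step 5: [-1]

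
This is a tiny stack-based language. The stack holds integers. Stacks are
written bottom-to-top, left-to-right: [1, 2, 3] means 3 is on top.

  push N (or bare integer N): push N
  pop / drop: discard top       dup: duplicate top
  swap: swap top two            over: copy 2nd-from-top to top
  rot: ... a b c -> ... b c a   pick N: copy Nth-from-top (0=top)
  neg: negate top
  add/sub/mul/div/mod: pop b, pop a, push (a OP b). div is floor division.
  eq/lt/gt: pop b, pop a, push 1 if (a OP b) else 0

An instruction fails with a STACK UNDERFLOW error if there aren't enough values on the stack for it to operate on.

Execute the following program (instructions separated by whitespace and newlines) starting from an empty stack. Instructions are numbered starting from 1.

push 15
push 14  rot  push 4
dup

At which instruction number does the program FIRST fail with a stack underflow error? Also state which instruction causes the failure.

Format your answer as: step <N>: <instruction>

Answer: step 3: rot

Derivation:
Step 1 ('push 15'): stack = [15], depth = 1
Step 2 ('push 14'): stack = [15, 14], depth = 2
Step 3 ('rot'): needs 3 value(s) but depth is 2 — STACK UNDERFLOW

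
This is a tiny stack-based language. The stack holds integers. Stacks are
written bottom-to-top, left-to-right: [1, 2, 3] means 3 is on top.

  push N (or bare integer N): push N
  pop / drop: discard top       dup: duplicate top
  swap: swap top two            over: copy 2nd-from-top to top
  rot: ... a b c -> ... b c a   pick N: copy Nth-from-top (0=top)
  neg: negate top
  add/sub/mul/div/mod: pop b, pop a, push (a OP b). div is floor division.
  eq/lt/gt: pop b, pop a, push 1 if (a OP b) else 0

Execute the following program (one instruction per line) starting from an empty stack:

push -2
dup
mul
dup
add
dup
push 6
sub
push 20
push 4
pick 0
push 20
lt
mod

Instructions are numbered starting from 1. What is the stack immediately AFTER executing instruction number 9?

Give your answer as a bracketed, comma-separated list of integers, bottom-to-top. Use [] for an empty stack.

Answer: [8, 2, 20]

Derivation:
Step 1 ('push -2'): [-2]
Step 2 ('dup'): [-2, -2]
Step 3 ('mul'): [4]
Step 4 ('dup'): [4, 4]
Step 5 ('add'): [8]
Step 6 ('dup'): [8, 8]
Step 7 ('push 6'): [8, 8, 6]
Step 8 ('sub'): [8, 2]
Step 9 ('push 20'): [8, 2, 20]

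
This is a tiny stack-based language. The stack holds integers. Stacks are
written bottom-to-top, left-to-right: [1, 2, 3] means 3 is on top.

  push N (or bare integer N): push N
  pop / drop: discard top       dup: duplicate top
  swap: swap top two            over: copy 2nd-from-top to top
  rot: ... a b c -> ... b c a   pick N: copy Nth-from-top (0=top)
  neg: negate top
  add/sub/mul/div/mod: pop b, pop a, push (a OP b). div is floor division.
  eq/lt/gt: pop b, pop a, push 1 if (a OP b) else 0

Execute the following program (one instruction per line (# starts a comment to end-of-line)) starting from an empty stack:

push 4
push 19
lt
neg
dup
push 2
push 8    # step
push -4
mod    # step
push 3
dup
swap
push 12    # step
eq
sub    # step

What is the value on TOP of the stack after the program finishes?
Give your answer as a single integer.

Answer: 3

Derivation:
After 'push 4': [4]
After 'push 19': [4, 19]
After 'lt': [1]
After 'neg': [-1]
After 'dup': [-1, -1]
After 'push 2': [-1, -1, 2]
After 'push 8': [-1, -1, 2, 8]
After 'push -4': [-1, -1, 2, 8, -4]
After 'mod': [-1, -1, 2, 0]
After 'push 3': [-1, -1, 2, 0, 3]
After 'dup': [-1, -1, 2, 0, 3, 3]
After 'swap': [-1, -1, 2, 0, 3, 3]
After 'push 12': [-1, -1, 2, 0, 3, 3, 12]
After 'eq': [-1, -1, 2, 0, 3, 0]
After 'sub': [-1, -1, 2, 0, 3]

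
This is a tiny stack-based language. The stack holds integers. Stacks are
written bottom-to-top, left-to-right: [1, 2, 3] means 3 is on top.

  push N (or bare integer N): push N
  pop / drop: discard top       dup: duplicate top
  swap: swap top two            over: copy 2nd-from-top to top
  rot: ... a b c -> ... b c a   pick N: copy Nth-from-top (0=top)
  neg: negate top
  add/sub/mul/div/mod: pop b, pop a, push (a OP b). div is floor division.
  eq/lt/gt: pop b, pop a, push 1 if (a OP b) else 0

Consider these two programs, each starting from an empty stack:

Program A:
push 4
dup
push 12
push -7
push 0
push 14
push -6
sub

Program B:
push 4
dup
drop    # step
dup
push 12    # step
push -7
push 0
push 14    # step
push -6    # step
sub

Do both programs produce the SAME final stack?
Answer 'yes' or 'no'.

Program A trace:
  After 'push 4': [4]
  After 'dup': [4, 4]
  After 'push 12': [4, 4, 12]
  After 'push -7': [4, 4, 12, -7]
  After 'push 0': [4, 4, 12, -7, 0]
  After 'push 14': [4, 4, 12, -7, 0, 14]
  After 'push -6': [4, 4, 12, -7, 0, 14, -6]
  After 'sub': [4, 4, 12, -7, 0, 20]
Program A final stack: [4, 4, 12, -7, 0, 20]

Program B trace:
  After 'push 4': [4]
  After 'dup': [4, 4]
  After 'drop': [4]
  After 'dup': [4, 4]
  After 'push 12': [4, 4, 12]
  After 'push -7': [4, 4, 12, -7]
  After 'push 0': [4, 4, 12, -7, 0]
  After 'push 14': [4, 4, 12, -7, 0, 14]
  After 'push -6': [4, 4, 12, -7, 0, 14, -6]
  After 'sub': [4, 4, 12, -7, 0, 20]
Program B final stack: [4, 4, 12, -7, 0, 20]
Same: yes

Answer: yes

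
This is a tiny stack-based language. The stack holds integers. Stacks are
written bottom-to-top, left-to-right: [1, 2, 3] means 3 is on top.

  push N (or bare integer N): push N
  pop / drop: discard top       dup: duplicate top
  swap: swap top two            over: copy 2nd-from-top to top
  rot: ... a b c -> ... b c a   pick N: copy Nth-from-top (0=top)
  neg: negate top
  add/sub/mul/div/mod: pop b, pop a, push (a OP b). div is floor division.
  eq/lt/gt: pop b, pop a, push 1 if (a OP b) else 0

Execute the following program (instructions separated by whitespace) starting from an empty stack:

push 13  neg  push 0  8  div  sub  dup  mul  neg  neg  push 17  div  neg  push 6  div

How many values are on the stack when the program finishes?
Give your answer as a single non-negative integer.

Answer: 1

Derivation:
After 'push 13': stack = [13] (depth 1)
After 'neg': stack = [-13] (depth 1)
After 'push 0': stack = [-13, 0] (depth 2)
After 'push 8': stack = [-13, 0, 8] (depth 3)
After 'div': stack = [-13, 0] (depth 2)
After 'sub': stack = [-13] (depth 1)
After 'dup': stack = [-13, -13] (depth 2)
After 'mul': stack = [169] (depth 1)
After 'neg': stack = [-169] (depth 1)
After 'neg': stack = [169] (depth 1)
After 'push 17': stack = [169, 17] (depth 2)
After 'div': stack = [9] (depth 1)
After 'neg': stack = [-9] (depth 1)
After 'push 6': stack = [-9, 6] (depth 2)
After 'div': stack = [-2] (depth 1)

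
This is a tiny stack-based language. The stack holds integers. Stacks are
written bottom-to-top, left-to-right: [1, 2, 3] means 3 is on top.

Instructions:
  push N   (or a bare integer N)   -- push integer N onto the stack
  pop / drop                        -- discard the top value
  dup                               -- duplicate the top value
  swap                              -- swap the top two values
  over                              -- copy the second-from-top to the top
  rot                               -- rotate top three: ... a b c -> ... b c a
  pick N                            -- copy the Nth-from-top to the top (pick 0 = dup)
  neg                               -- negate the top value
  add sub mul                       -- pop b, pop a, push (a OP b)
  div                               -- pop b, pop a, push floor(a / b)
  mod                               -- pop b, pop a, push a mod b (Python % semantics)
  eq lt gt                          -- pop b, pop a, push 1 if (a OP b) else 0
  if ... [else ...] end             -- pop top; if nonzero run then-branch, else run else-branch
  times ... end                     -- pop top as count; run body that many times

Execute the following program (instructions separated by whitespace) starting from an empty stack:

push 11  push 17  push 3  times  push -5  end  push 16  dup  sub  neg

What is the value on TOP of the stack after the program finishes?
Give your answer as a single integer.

After 'push 11': [11]
After 'push 17': [11, 17]
After 'push 3': [11, 17, 3]
After 'times': [11, 17]
After 'push -5': [11, 17, -5]
After 'push -5': [11, 17, -5, -5]
After 'push -5': [11, 17, -5, -5, -5]
After 'push 16': [11, 17, -5, -5, -5, 16]
After 'dup': [11, 17, -5, -5, -5, 16, 16]
After 'sub': [11, 17, -5, -5, -5, 0]
After 'neg': [11, 17, -5, -5, -5, 0]

Answer: 0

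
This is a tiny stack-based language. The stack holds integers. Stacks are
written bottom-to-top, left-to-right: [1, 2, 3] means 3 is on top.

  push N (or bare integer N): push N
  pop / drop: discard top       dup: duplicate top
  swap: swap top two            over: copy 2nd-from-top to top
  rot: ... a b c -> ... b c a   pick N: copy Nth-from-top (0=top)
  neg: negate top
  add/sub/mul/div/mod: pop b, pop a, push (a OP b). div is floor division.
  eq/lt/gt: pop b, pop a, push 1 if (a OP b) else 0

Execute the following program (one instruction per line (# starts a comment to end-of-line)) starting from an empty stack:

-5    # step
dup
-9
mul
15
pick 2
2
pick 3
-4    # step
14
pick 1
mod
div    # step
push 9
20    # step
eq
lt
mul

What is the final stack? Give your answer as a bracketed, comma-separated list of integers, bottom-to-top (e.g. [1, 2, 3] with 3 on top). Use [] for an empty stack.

After 'push -5': [-5]
After 'dup': [-5, -5]
After 'push -9': [-5, -5, -9]
After 'mul': [-5, 45]
After 'push 15': [-5, 45, 15]
After 'pick 2': [-5, 45, 15, -5]
After 'push 2': [-5, 45, 15, -5, 2]
After 'pick 3': [-5, 45, 15, -5, 2, 45]
After 'push -4': [-5, 45, 15, -5, 2, 45, -4]
After 'push 14': [-5, 45, 15, -5, 2, 45, -4, 14]
After 'pick 1': [-5, 45, 15, -5, 2, 45, -4, 14, -4]
After 'mod': [-5, 45, 15, -5, 2, 45, -4, -2]
After 'div': [-5, 45, 15, -5, 2, 45, 2]
After 'push 9': [-5, 45, 15, -5, 2, 45, 2, 9]
After 'push 20': [-5, 45, 15, -5, 2, 45, 2, 9, 20]
After 'eq': [-5, 45, 15, -5, 2, 45, 2, 0]
After 'lt': [-5, 45, 15, -5, 2, 45, 0]
After 'mul': [-5, 45, 15, -5, 2, 0]

Answer: [-5, 45, 15, -5, 2, 0]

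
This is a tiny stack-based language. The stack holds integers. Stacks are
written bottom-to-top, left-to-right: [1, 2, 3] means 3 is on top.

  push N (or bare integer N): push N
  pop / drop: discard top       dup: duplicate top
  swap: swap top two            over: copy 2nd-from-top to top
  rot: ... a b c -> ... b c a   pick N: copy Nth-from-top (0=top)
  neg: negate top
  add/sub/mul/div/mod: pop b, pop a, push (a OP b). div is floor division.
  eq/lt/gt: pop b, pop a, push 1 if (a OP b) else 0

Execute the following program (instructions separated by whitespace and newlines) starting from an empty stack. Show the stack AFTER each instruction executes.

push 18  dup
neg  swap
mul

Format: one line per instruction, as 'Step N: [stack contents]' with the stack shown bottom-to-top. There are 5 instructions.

Step 1: [18]
Step 2: [18, 18]
Step 3: [18, -18]
Step 4: [-18, 18]
Step 5: [-324]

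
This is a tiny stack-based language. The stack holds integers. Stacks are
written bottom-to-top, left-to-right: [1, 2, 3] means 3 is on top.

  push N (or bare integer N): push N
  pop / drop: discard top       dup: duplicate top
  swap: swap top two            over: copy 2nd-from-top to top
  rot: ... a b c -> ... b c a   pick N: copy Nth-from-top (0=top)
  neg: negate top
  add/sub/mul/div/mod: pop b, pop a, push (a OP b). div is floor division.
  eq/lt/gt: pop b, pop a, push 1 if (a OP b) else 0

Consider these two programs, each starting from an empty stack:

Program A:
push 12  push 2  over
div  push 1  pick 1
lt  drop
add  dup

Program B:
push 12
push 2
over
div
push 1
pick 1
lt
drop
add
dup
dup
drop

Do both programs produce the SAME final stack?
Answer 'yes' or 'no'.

Answer: yes

Derivation:
Program A trace:
  After 'push 12': [12]
  After 'push 2': [12, 2]
  After 'over': [12, 2, 12]
  After 'div': [12, 0]
  After 'push 1': [12, 0, 1]
  After 'pick 1': [12, 0, 1, 0]
  After 'lt': [12, 0, 0]
  After 'drop': [12, 0]
  After 'add': [12]
  After 'dup': [12, 12]
Program A final stack: [12, 12]

Program B trace:
  After 'push 12': [12]
  After 'push 2': [12, 2]
  After 'over': [12, 2, 12]
  After 'div': [12, 0]
  After 'push 1': [12, 0, 1]
  After 'pick 1': [12, 0, 1, 0]
  After 'lt': [12, 0, 0]
  After 'drop': [12, 0]
  After 'add': [12]
  After 'dup': [12, 12]
  After 'dup': [12, 12, 12]
  After 'drop': [12, 12]
Program B final stack: [12, 12]
Same: yes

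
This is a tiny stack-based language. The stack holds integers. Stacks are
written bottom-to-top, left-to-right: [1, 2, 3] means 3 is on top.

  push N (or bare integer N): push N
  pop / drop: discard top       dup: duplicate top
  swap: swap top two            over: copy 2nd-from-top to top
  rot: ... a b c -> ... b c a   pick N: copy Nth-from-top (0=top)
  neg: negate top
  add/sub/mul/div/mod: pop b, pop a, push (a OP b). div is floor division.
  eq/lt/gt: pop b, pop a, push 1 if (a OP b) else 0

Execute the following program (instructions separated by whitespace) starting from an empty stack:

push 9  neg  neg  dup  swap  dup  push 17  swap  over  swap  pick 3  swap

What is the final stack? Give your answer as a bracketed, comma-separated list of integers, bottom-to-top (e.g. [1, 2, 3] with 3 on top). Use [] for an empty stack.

After 'push 9': [9]
After 'neg': [-9]
After 'neg': [9]
After 'dup': [9, 9]
After 'swap': [9, 9]
After 'dup': [9, 9, 9]
After 'push 17': [9, 9, 9, 17]
After 'swap': [9, 9, 17, 9]
After 'over': [9, 9, 17, 9, 17]
After 'swap': [9, 9, 17, 17, 9]
After 'pick 3': [9, 9, 17, 17, 9, 9]
After 'swap': [9, 9, 17, 17, 9, 9]

Answer: [9, 9, 17, 17, 9, 9]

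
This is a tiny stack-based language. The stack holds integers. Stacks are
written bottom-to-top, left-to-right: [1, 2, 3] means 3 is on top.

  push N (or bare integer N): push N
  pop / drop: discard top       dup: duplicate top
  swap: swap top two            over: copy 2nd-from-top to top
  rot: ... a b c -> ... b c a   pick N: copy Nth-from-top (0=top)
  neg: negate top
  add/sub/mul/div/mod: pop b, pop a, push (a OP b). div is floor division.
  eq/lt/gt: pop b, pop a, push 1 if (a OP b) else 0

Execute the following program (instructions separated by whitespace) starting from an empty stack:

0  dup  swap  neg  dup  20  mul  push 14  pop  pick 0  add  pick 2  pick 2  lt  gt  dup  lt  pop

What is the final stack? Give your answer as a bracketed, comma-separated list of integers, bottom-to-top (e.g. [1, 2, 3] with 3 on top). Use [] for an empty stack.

Answer: [0, 0]

Derivation:
After 'push 0': [0]
After 'dup': [0, 0]
After 'swap': [0, 0]
After 'neg': [0, 0]
After 'dup': [0, 0, 0]
After 'push 20': [0, 0, 0, 20]
After 'mul': [0, 0, 0]
After 'push 14': [0, 0, 0, 14]
After 'pop': [0, 0, 0]
After 'pick 0': [0, 0, 0, 0]
After 'add': [0, 0, 0]
After 'pick 2': [0, 0, 0, 0]
After 'pick 2': [0, 0, 0, 0, 0]
After 'lt': [0, 0, 0, 0]
After 'gt': [0, 0, 0]
After 'dup': [0, 0, 0, 0]
After 'lt': [0, 0, 0]
After 'pop': [0, 0]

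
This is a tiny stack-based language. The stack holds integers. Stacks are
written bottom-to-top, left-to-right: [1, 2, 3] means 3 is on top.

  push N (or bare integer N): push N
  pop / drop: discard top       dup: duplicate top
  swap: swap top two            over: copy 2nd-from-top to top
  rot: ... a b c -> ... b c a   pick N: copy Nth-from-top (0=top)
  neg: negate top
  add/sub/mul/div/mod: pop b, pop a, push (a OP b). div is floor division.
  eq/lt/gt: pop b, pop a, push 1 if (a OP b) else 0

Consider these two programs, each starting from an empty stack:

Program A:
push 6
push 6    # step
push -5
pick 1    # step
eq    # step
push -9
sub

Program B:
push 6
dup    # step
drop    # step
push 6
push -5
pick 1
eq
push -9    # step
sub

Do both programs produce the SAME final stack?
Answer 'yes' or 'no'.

Program A trace:
  After 'push 6': [6]
  After 'push 6': [6, 6]
  After 'push -5': [6, 6, -5]
  After 'pick 1': [6, 6, -5, 6]
  After 'eq': [6, 6, 0]
  After 'push -9': [6, 6, 0, -9]
  After 'sub': [6, 6, 9]
Program A final stack: [6, 6, 9]

Program B trace:
  After 'push 6': [6]
  After 'dup': [6, 6]
  After 'drop': [6]
  After 'push 6': [6, 6]
  After 'push -5': [6, 6, -5]
  After 'pick 1': [6, 6, -5, 6]
  After 'eq': [6, 6, 0]
  After 'push -9': [6, 6, 0, -9]
  After 'sub': [6, 6, 9]
Program B final stack: [6, 6, 9]
Same: yes

Answer: yes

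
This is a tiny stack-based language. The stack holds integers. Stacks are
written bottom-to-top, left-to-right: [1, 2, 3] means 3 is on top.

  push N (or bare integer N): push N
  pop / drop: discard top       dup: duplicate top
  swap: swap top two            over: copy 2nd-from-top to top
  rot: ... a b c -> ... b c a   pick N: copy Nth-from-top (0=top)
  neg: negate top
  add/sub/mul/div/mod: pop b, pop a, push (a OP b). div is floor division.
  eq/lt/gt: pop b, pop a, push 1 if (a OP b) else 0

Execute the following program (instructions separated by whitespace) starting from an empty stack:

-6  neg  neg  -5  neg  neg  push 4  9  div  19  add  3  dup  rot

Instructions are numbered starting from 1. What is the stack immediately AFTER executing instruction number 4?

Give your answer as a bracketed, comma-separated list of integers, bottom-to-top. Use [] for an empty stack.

Answer: [-6, -5]

Derivation:
Step 1 ('-6'): [-6]
Step 2 ('neg'): [6]
Step 3 ('neg'): [-6]
Step 4 ('-5'): [-6, -5]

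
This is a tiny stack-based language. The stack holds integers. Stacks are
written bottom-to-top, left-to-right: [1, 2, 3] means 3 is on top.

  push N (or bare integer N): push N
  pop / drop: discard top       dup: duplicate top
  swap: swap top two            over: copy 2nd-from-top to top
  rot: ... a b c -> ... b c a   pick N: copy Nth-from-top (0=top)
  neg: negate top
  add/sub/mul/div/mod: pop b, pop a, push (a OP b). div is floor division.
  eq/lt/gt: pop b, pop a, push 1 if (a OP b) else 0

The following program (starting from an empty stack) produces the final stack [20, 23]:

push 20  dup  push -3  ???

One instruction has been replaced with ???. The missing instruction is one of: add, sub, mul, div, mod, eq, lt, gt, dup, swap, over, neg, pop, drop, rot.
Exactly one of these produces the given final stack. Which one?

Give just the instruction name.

Answer: sub

Derivation:
Stack before ???: [20, 20, -3]
Stack after ???:  [20, 23]
The instruction that transforms [20, 20, -3] -> [20, 23] is: sub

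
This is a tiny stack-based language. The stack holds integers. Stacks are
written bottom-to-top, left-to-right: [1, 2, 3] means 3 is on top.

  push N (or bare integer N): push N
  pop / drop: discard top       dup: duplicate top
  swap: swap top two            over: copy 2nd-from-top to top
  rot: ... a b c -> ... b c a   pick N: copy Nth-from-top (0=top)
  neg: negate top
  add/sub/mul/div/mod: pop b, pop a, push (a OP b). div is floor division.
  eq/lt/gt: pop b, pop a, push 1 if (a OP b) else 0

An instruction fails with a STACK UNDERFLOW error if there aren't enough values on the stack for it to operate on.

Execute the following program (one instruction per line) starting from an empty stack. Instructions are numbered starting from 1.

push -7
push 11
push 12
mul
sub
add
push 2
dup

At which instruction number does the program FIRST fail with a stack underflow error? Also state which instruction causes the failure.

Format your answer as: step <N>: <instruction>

Step 1 ('push -7'): stack = [-7], depth = 1
Step 2 ('push 11'): stack = [-7, 11], depth = 2
Step 3 ('push 12'): stack = [-7, 11, 12], depth = 3
Step 4 ('mul'): stack = [-7, 132], depth = 2
Step 5 ('sub'): stack = [-139], depth = 1
Step 6 ('add'): needs 2 value(s) but depth is 1 — STACK UNDERFLOW

Answer: step 6: add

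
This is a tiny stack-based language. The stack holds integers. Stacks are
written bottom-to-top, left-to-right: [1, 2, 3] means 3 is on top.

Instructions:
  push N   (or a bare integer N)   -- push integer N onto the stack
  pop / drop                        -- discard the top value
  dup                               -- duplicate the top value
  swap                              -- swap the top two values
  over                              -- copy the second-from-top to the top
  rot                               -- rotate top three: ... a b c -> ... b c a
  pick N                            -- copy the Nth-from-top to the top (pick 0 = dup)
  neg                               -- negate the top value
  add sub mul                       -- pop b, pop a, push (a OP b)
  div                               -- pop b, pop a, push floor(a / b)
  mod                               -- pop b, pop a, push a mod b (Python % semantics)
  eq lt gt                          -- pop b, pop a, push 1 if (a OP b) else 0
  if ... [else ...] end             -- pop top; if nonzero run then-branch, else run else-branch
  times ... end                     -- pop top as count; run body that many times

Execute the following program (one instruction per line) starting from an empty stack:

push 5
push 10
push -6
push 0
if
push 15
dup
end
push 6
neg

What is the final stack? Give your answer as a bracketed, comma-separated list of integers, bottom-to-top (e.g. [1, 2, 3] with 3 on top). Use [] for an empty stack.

After 'push 5': [5]
After 'push 10': [5, 10]
After 'push -6': [5, 10, -6]
After 'push 0': [5, 10, -6, 0]
After 'if': [5, 10, -6]
After 'push 6': [5, 10, -6, 6]
After 'neg': [5, 10, -6, -6]

Answer: [5, 10, -6, -6]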